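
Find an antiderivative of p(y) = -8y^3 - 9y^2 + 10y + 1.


Reverse power rule on each term:
  ∫ -8y^3 dy = -2y^4
  ∫ -9y^2 dy = -3y^3
  ∫ 10y dy = 5y^2
  ∫ 1 dy = y
F(y) = -2y^4 - 3y^3 + 5y^2 + y + C


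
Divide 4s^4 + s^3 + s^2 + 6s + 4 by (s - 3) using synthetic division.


Synthetic division with c = 3. Coefficients: 4, 1, 1, 6, 4
Bring down 4.
  4 * 3 = 12; 12 + 1 = 13
  13 * 3 = 39; 39 + 1 = 40
  40 * 3 = 120; 120 + 6 = 126
  126 * 3 = 378; 378 + 4 = 382
Quotient: 4s^3 + 13s^2 + 40s + 126, Remainder: 382


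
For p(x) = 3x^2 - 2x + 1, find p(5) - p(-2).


p(5) = 66
p(-2) = 17
p(5) - p(-2) = 66 - 17 = 49


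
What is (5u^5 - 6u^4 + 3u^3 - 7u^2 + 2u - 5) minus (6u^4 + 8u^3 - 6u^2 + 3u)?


Distribute the minus sign:
  (5u^5 - 6u^4 + 3u^3 - 7u^2 + 2u - 5)
- (6u^4 + 8u^3 - 6u^2 + 3u)
Negate second polynomial: -6u^4 - 8u^3 + 6u^2 - 3u
Add: 5u^5 - 12u^4 - 5u^3 - u^2 - u - 5


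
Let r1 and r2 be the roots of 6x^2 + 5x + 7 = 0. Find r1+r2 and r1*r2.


For ax^2+bx+c=0: sum = -b/a, product = c/a.
a=6, b=5, c=7
Sum = -(5)/6 = -5/6
Product = (7)/6 = 7/6


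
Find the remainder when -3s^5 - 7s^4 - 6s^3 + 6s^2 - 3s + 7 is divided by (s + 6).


By the Remainder Theorem, the remainder equals p(-6):
  -3*(-6)^5 = 23328
  -7*(-6)^4 = -9072
  -6*(-6)^3 = 1296
  6*(-6)^2 = 216
  -3*(-6)^1 = 18
  constant: 7
Sum: 23328 - 9072 + 1296 + 216 + 18 + 7 = 15793


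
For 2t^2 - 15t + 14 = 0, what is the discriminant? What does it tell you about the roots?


D = b^2 - 4ac = (-15)^2 - 4(2)(14) = 225 - 112 = 113
Since D > 0: two distinct irrational roots


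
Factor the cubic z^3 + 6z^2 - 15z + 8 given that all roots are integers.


Try integer roots (divisors of 8). z=1: p(1)=0.
Divide out (z - 1): quotient is z^2 + 7z - 8.
Factor the quadratic: (z + 8)(z - 1)
Result: (z - 1)(z + 8)(z - 1)


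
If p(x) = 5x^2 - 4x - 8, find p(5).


Using direct substitution:
  5 * (5)^2 = 125
  -4 * (5)^1 = -20
  constant: -8
Sum = 125 - 20 - 8 = 97


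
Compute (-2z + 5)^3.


Expand (-2z + 5)^3 by repeated multiplication:
  (-2z + 5)^2 = 4z^2 - 20z + 25
= -8z^3 + 60z^2 - 150z + 125


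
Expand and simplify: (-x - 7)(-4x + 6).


Distribute each term of the first polynomial:
  (-x)(-4x + 6) = 4x^2 - 6x
  (-7)(-4x + 6) = 28x - 42
Sum: 4x^2 + 22x - 42


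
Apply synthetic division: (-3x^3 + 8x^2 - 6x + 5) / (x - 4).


Synthetic division with c = 4. Coefficients: -3, 8, -6, 5
Bring down -3.
  -3 * 4 = -12; -12 + 8 = -4
  -4 * 4 = -16; -16 - 6 = -22
  -22 * 4 = -88; -88 + 5 = -83
Quotient: -3x^2 - 4x - 22, Remainder: -83


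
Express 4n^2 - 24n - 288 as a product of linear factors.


Roots satisfy r1 + r2 = -b/a = 6 and r1*r2 = c/a = -72.
So r1 = 12, r2 = -6.
4n^2 - 24n - 288 = 4(n - r1)(n - r2) = 4(n - 12)(n + 6)


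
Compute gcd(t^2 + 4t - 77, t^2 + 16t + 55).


Factor each:
  t^2 + 4t - 77 = (t + 11)(t - 7)
  t^2 + 16t + 55 = (t + 11)(t + 5)
Common monic factor: t + 11


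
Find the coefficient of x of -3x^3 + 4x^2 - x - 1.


Read off the coefficient of x: -1


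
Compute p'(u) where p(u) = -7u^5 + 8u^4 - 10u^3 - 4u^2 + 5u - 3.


Apply the power rule term by term:
  d/du(-7u^5) = -35u^4
  d/du(8u^4) = 32u^3
  d/du(-10u^3) = -30u^2
  d/du(-4u^2) = -8u
  d/du(5u) = 5
  d/du(-3) = 0
p'(u) = -35u^4 + 32u^3 - 30u^2 - 8u + 5


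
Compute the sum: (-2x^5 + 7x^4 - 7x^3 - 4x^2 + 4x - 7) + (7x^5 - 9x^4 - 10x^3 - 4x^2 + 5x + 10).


Align terms by degree and add:
  -2x^5 + 7x^4 - 7x^3 - 4x^2 + 4x - 7
+ 7x^5 - 9x^4 - 10x^3 - 4x^2 + 5x + 10
= 5x^5 - 2x^4 - 17x^3 - 8x^2 + 9x + 3


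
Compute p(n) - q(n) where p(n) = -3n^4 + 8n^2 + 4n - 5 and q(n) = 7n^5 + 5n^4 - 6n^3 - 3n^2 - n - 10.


Distribute the minus sign:
  (-3n^4 + 8n^2 + 4n - 5)
- (7n^5 + 5n^4 - 6n^3 - 3n^2 - n - 10)
Negate second polynomial: -7n^5 - 5n^4 + 6n^3 + 3n^2 + n + 10
Add: -7n^5 - 8n^4 + 6n^3 + 11n^2 + 5n + 5


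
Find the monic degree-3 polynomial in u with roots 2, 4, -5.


p(u) = (u - 2)(u - 4)(u + 5)
Expand: u^3 - u^2 - 22u + 40


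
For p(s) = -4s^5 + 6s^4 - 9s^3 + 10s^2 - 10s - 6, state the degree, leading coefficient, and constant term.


Highest power of s is 5, with coefficient -4. Constant term is -6.
Degree = 5, leading coefficient = -4, constant term = -6


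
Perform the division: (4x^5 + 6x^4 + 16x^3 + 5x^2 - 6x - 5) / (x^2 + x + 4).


(4x^5 + 6x^4 + 16x^3 + 5x^2 - 6x - 5) / (x^2 + x + 4)
Step 1: 4x^3 * (x^2 + x + 4) = 4x^5 + 4x^4 + 16x^3; subtract.
Step 2: 2x^2 * (x^2 + x + 4) = 2x^4 + 2x^3 + 8x^2; subtract.
Step 3: -2x * (x^2 + x + 4) = -2x^3 - 2x^2 - 8x; subtract.
Step 4: -1 * (x^2 + x + 4) = -x^2 - x - 4; subtract.
Quotient: 4x^3 + 2x^2 - 2x - 1, Remainder: 3x - 1


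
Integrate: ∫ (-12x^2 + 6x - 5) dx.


Reverse power rule on each term:
  ∫ -12x^2 dx = -4x^3
  ∫ 6x dx = 3x^2
  ∫ -5 dx = -5x
F(x) = -4x^3 + 3x^2 - 5x + C


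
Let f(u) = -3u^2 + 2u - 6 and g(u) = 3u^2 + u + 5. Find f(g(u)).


Substitute g(u) into f:
f(g(u)) = -3*(3u^2 + u + 5)^2 + 2*(3u^2 + u + 5) + (-6)
(3u^2 + u + 5)^2 = 9u^4 + 6u^3 + 31u^2 + 10u + 25
Expand and combine: -27u^4 - 18u^3 - 87u^2 - 28u - 71


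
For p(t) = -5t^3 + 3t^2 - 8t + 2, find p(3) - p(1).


p(3) = -130
p(1) = -8
p(3) - p(1) = -130 + 8 = -122


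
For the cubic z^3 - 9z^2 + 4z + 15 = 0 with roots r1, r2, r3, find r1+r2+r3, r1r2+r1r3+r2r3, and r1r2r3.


Monic cubic z^3+bz^2+cz+d=0: sum=-b, pairwise sum=c, product=-d.
b=-9, c=4, d=15
r1+r2+r3 = 9
r1r2+r1r3+r2r3 = 4
r1r2r3 = -15


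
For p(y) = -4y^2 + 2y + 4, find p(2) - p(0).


p(2) = -8
p(0) = 4
p(2) - p(0) = -8 - 4 = -12


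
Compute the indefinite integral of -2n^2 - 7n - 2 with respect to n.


Reverse power rule on each term:
  ∫ -2n^2 dn = -(2/3)n^3
  ∫ -7n dn = -(7/2)n^2
  ∫ -2 dn = -2n
F(n) = -(2/3)n^3 - (7/2)n^2 - 2n + C


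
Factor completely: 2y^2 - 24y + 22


Roots satisfy r1 + r2 = -b/a = 12 and r1*r2 = c/a = 11.
So r1 = 1, r2 = 11.
2y^2 - 24y + 22 = 2(y - r1)(y - r2) = 2(y - 1)(y - 11)


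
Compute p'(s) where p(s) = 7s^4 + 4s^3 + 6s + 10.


Apply the power rule term by term:
  d/ds(7s^4) = 28s^3
  d/ds(4s^3) = 12s^2
  d/ds(6s) = 6
  d/ds(10) = 0
p'(s) = 28s^3 + 12s^2 + 6


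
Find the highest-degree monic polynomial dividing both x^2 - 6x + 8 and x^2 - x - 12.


Factor each:
  x^2 - 6x + 8 = (x - 4)(x - 2)
  x^2 - x - 12 = (x - 4)(x + 3)
Common monic factor: x - 4


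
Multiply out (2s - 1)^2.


Expand (2s - 1)^2 by repeated multiplication:
= 4s^2 - 4s + 1


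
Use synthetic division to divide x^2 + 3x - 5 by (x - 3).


Synthetic division with c = 3. Coefficients: 1, 3, -5
Bring down 1.
  1 * 3 = 3; 3 + 3 = 6
  6 * 3 = 18; 18 - 5 = 13
Quotient: x + 6, Remainder: 13


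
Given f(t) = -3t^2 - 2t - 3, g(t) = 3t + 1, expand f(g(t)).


Substitute g(t) into f:
f(g(t)) = -3*(3t + 1)^2 + (-2)*(3t + 1) + (-3)
(3t + 1)^2 = 9t^2 + 6t + 1
Expand and combine: -27t^2 - 24t - 8


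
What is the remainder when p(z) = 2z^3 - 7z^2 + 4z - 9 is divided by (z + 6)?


By the Remainder Theorem, the remainder equals p(-6):
  2*(-6)^3 = -432
  -7*(-6)^2 = -252
  4*(-6)^1 = -24
  constant: -9
Sum: -432 - 252 - 24 - 9 = -717


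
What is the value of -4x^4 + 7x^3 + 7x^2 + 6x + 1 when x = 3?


Using direct substitution:
  -4 * (3)^4 = -324
  7 * (3)^3 = 189
  7 * (3)^2 = 63
  6 * (3)^1 = 18
  constant: 1
Sum = -324 + 189 + 63 + 18 + 1 = -53


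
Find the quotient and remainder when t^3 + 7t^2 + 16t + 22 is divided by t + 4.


(t^3 + 7t^2 + 16t + 22) / (t + 4)
Step 1: t^2 * (t + 4) = t^3 + 4t^2; subtract.
Step 2: 3t * (t + 4) = 3t^2 + 12t; subtract.
Step 3: 4 * (t + 4) = 4t + 16; subtract.
Quotient: t^2 + 3t + 4, Remainder: 6


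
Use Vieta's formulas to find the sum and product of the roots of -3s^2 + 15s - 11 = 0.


For as^2+bs+c=0: sum = -b/a, product = c/a.
a=-3, b=15, c=-11
Sum = -(15)/-3 = 5
Product = (-11)/-3 = 11/3


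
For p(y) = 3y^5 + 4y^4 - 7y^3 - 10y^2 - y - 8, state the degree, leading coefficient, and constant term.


Highest power of y is 5, with coefficient 3. Constant term is -8.
Degree = 5, leading coefficient = 3, constant term = -8


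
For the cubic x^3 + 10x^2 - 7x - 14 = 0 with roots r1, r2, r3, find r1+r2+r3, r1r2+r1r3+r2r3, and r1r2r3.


Monic cubic x^3+bx^2+cx+d=0: sum=-b, pairwise sum=c, product=-d.
b=10, c=-7, d=-14
r1+r2+r3 = -10
r1r2+r1r3+r2r3 = -7
r1r2r3 = 14


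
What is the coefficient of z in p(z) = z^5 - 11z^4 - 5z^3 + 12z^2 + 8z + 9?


Read off the coefficient of z: 8


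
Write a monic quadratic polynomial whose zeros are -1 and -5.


p(x) = (x + 1)(x + 5)
Expand: x^2 + 6x + 5


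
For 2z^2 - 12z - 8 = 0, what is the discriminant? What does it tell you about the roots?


D = b^2 - 4ac = (-12)^2 - 4(2)(-8) = 144 + 64 = 208
Since D > 0: two distinct irrational roots


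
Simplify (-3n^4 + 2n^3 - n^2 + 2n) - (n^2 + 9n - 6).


Distribute the minus sign:
  (-3n^4 + 2n^3 - n^2 + 2n)
- (n^2 + 9n - 6)
Negate second polynomial: -n^2 - 9n + 6
Add: -3n^4 + 2n^3 - 2n^2 - 7n + 6


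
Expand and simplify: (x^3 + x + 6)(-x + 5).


Distribute each term of the first polynomial:
  (x^3)(-x + 5) = -x^4 + 5x^3
  (x)(-x + 5) = -x^2 + 5x
  (6)(-x + 5) = -6x + 30
Sum: -x^4 + 5x^3 - x^2 - x + 30


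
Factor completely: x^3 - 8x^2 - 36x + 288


Try integer roots (divisors of 288). x=6: p(6)=0.
Divide out (x - 6): quotient is x^2 - 2x - 48.
Factor the quadratic: (x + 6)(x - 8)
Result: (x - 6)(x + 6)(x - 8)


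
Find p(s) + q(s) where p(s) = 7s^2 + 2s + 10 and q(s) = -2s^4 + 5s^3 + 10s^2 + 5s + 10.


Align terms by degree and add:
  7s^2 + 2s + 10
  -2s^4 + 5s^3 + 10s^2 + 5s + 10
= -2s^4 + 5s^3 + 17s^2 + 7s + 20


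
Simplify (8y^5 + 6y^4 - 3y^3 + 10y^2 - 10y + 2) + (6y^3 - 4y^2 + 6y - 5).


Align terms by degree and add:
  8y^5 + 6y^4 - 3y^3 + 10y^2 - 10y + 2
+ 6y^3 - 4y^2 + 6y - 5
= 8y^5 + 6y^4 + 3y^3 + 6y^2 - 4y - 3


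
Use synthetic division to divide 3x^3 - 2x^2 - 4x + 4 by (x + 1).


Synthetic division with c = -1. Coefficients: 3, -2, -4, 4
Bring down 3.
  3 * -1 = -3; -3 - 2 = -5
  -5 * -1 = 5; 5 - 4 = 1
  1 * -1 = -1; -1 + 4 = 3
Quotient: 3x^2 - 5x + 1, Remainder: 3


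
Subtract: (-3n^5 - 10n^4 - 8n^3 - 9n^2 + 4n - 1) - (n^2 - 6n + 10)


Distribute the minus sign:
  (-3n^5 - 10n^4 - 8n^3 - 9n^2 + 4n - 1)
- (n^2 - 6n + 10)
Negate second polynomial: -n^2 + 6n - 10
Add: -3n^5 - 10n^4 - 8n^3 - 10n^2 + 10n - 11


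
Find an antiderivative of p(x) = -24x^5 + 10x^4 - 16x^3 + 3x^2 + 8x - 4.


Reverse power rule on each term:
  ∫ -24x^5 dx = -4x^6
  ∫ 10x^4 dx = 2x^5
  ∫ -16x^3 dx = -4x^4
  ∫ 3x^2 dx = x^3
  ∫ 8x dx = 4x^2
  ∫ -4 dx = -4x
F(x) = -4x^6 + 2x^5 - 4x^4 + x^3 + 4x^2 - 4x + C


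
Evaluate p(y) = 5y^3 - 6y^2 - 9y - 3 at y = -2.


Using direct substitution:
  5 * (-2)^3 = -40
  -6 * (-2)^2 = -24
  -9 * (-2)^1 = 18
  constant: -3
Sum = -40 - 24 + 18 - 3 = -49


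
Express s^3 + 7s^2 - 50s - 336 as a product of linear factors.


Try integer roots (divisors of -336). s=-6: p(-6)=0.
Divide out (s + 6): quotient is s^2 + s - 56.
Factor the quadratic: (s - 7)(s + 8)
Result: (s + 6)(s - 7)(s + 8)


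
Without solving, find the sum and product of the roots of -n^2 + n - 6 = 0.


For an^2+bn+c=0: sum = -b/a, product = c/a.
a=-1, b=1, c=-6
Sum = -(1)/-1 = 1
Product = (-6)/-1 = 6


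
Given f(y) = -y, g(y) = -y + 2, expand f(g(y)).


Substitute g(y) into f:
f(g(y)) = -1*(-y + 2)
Expand and combine: y - 2


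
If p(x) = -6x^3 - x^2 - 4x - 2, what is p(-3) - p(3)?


p(-3) = 163
p(3) = -185
p(-3) - p(3) = 163 + 185 = 348


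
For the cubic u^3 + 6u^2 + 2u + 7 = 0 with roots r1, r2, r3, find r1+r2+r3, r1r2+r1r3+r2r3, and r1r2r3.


Monic cubic u^3+bu^2+cu+d=0: sum=-b, pairwise sum=c, product=-d.
b=6, c=2, d=7
r1+r2+r3 = -6
r1r2+r1r3+r2r3 = 2
r1r2r3 = -7


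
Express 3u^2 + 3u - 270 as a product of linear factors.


Roots satisfy r1 + r2 = -b/a = -1 and r1*r2 = c/a = -90.
So r1 = -10, r2 = 9.
3u^2 + 3u - 270 = 3(u - r1)(u - r2) = 3(u + 10)(u - 9)


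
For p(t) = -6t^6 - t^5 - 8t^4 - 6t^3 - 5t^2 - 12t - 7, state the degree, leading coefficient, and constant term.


Highest power of t is 6, with coefficient -6. Constant term is -7.
Degree = 6, leading coefficient = -6, constant term = -7


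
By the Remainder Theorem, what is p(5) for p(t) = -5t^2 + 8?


By the Remainder Theorem, the remainder equals p(5):
  -5*(5)^2 = -125
  0*(5)^1 = 0
  constant: 8
Sum: -125 + 0 + 8 = -117


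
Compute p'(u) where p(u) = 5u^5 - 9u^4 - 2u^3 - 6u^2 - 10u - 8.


Apply the power rule term by term:
  d/du(5u^5) = 25u^4
  d/du(-9u^4) = -36u^3
  d/du(-2u^3) = -6u^2
  d/du(-6u^2) = -12u
  d/du(-10u) = -10
  d/du(-8) = 0
p'(u) = 25u^4 - 36u^3 - 6u^2 - 12u - 10


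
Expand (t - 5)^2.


Expand (t - 5)^2 by repeated multiplication:
= t^2 - 10t + 25


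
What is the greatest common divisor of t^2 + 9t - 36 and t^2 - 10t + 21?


Factor each:
  t^2 + 9t - 36 = (t - 3)(t + 12)
  t^2 - 10t + 21 = (t - 3)(t - 7)
Common monic factor: t - 3


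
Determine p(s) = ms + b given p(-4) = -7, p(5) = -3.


p(s) = ms + b. Using p(-4)=-7, p(5)=-3:
m = (-7 + 3)/(-4 - 5) = -4/-9 = 4/9
b = -7 - m*(-4) = -7 + 16/9 = -47/9
p(s) = (4/9)s - (47/9)


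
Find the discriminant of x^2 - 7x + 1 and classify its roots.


D = b^2 - 4ac = (-7)^2 - 4(1)(1) = 49 - 4 = 45
Since D > 0: two distinct irrational roots


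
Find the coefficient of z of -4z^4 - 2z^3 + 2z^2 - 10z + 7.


Read off the coefficient of z: -10


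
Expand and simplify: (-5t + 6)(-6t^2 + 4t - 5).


Distribute each term of the first polynomial:
  (-5t)(-6t^2 + 4t - 5) = 30t^3 - 20t^2 + 25t
  (6)(-6t^2 + 4t - 5) = -36t^2 + 24t - 30
Sum: 30t^3 - 56t^2 + 49t - 30


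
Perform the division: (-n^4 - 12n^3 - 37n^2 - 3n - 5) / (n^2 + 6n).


(-n^4 - 12n^3 - 37n^2 - 3n - 5) / (n^2 + 6n)
Step 1: -n^2 * (n^2 + 6n) = -n^4 - 6n^3; subtract.
Step 2: -6n * (n^2 + 6n) = -6n^3 - 36n^2; subtract.
Step 3: -1 * (n^2 + 6n) = -n^2 - 6n; subtract.
Quotient: -n^2 - 6n - 1, Remainder: 3n - 5


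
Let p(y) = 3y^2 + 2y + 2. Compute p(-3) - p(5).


p(-3) = 23
p(5) = 87
p(-3) - p(5) = 23 - 87 = -64


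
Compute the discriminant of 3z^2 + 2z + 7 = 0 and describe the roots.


D = b^2 - 4ac = (2)^2 - 4(3)(7) = 4 - 84 = -80
Since D < 0: two complex conjugate roots (no real roots)


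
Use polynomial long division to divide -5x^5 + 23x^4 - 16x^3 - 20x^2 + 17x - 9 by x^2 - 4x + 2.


(-5x^5 + 23x^4 - 16x^3 - 20x^2 + 17x - 9) / (x^2 - 4x + 2)
Step 1: -5x^3 * (x^2 - 4x + 2) = -5x^5 + 20x^4 - 10x^3; subtract.
Step 2: 3x^2 * (x^2 - 4x + 2) = 3x^4 - 12x^3 + 6x^2; subtract.
Step 3: 6x * (x^2 - 4x + 2) = 6x^3 - 24x^2 + 12x; subtract.
Step 4: -2 * (x^2 - 4x + 2) = -2x^2 + 8x - 4; subtract.
Quotient: -5x^3 + 3x^2 + 6x - 2, Remainder: -3x - 5


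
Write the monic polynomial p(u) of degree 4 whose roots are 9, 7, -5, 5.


p(u) = (u - 9)(u - 7)(u + 5)(u - 5)
Expand: u^4 - 16u^3 + 38u^2 + 400u - 1575


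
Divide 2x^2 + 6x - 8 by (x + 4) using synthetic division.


Synthetic division with c = -4. Coefficients: 2, 6, -8
Bring down 2.
  2 * -4 = -8; -8 + 6 = -2
  -2 * -4 = 8; 8 - 8 = 0
Quotient: 2x - 2, Remainder: 0


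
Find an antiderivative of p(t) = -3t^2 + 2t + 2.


Reverse power rule on each term:
  ∫ -3t^2 dt = -t^3
  ∫ 2t dt = t^2
  ∫ 2 dt = 2t
F(t) = -t^3 + t^2 + 2t + C


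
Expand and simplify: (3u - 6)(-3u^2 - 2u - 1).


Distribute each term of the first polynomial:
  (3u)(-3u^2 - 2u - 1) = -9u^3 - 6u^2 - 3u
  (-6)(-3u^2 - 2u - 1) = 18u^2 + 12u + 6
Sum: -9u^3 + 12u^2 + 9u + 6


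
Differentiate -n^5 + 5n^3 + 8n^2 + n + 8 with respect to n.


Apply the power rule term by term:
  d/dn(-n^5) = -5n^4
  d/dn(5n^3) = 15n^2
  d/dn(8n^2) = 16n
  d/dn(n) = 1
  d/dn(8) = 0
p'(n) = -5n^4 + 15n^2 + 16n + 1


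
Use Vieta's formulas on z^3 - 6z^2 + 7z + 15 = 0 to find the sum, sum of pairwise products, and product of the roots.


Monic cubic z^3+bz^2+cz+d=0: sum=-b, pairwise sum=c, product=-d.
b=-6, c=7, d=15
r1+r2+r3 = 6
r1r2+r1r3+r2r3 = 7
r1r2r3 = -15


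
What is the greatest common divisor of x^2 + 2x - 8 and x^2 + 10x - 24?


Factor each:
  x^2 + 2x - 8 = (x - 2)(x + 4)
  x^2 + 10x - 24 = (x - 2)(x + 12)
Common monic factor: x - 2


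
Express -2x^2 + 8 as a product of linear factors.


Roots satisfy r1 + r2 = -b/a = 0 and r1*r2 = c/a = -4.
So r1 = 2, r2 = -2.
-2x^2 + 8 = -2(x - r1)(x - r2) = -2(x - 2)(x + 2)


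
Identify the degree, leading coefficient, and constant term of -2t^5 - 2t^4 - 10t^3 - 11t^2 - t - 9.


Highest power of t is 5, with coefficient -2. Constant term is -9.
Degree = 5, leading coefficient = -2, constant term = -9


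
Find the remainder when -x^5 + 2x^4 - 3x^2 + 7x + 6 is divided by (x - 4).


By the Remainder Theorem, the remainder equals p(4):
  -1*(4)^5 = -1024
  2*(4)^4 = 512
  0*(4)^3 = 0
  -3*(4)^2 = -48
  7*(4)^1 = 28
  constant: 6
Sum: -1024 + 512 + 0 - 48 + 28 + 6 = -526


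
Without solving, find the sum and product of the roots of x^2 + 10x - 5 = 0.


For ax^2+bx+c=0: sum = -b/a, product = c/a.
a=1, b=10, c=-5
Sum = -(10)/1 = -10
Product = (-5)/1 = -5


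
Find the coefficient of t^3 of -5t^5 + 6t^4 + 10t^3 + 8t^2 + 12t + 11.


Read off the coefficient of t^3: 10


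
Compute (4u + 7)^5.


Expand (4u + 7)^5 by repeated multiplication:
  (4u + 7)^2 = 16u^2 + 56u + 49
  (4u + 7)^3 = 64u^3 + 336u^2 + 588u + 343
  (4u + 7)^4 = 256u^4 + 1792u^3 + 4704u^2 + 5488u + 2401
= 1024u^5 + 8960u^4 + 31360u^3 + 54880u^2 + 48020u + 16807


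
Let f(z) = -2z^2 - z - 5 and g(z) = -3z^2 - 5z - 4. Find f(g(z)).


Substitute g(z) into f:
f(g(z)) = -2*(-3z^2 - 5z - 4)^2 + (-1)*(-3z^2 - 5z - 4) + (-5)
(-3z^2 - 5z - 4)^2 = 9z^4 + 30z^3 + 49z^2 + 40z + 16
Expand and combine: -18z^4 - 60z^3 - 95z^2 - 75z - 33


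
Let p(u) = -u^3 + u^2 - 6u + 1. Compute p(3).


Using direct substitution:
  -1 * (3)^3 = -27
  1 * (3)^2 = 9
  -6 * (3)^1 = -18
  constant: 1
Sum = -27 + 9 - 18 + 1 = -35


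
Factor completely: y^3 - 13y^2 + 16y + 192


Try integer roots (divisors of 192). y=8: p(8)=0.
Divide out (y - 8): quotient is y^2 - 5y - 24.
Factor the quadratic: (y + 3)(y - 8)
Result: (y - 8)(y + 3)(y - 8)


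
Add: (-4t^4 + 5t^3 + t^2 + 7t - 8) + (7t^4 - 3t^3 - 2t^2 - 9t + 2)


Align terms by degree and add:
  -4t^4 + 5t^3 + t^2 + 7t - 8
+ 7t^4 - 3t^3 - 2t^2 - 9t + 2
= 3t^4 + 2t^3 - t^2 - 2t - 6


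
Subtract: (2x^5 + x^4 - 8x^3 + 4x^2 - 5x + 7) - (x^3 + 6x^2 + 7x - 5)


Distribute the minus sign:
  (2x^5 + x^4 - 8x^3 + 4x^2 - 5x + 7)
- (x^3 + 6x^2 + 7x - 5)
Negate second polynomial: -x^3 - 6x^2 - 7x + 5
Add: 2x^5 + x^4 - 9x^3 - 2x^2 - 12x + 12


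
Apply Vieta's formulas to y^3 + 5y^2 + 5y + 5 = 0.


Monic cubic y^3+by^2+cy+d=0: sum=-b, pairwise sum=c, product=-d.
b=5, c=5, d=5
r1+r2+r3 = -5
r1r2+r1r3+r2r3 = 5
r1r2r3 = -5


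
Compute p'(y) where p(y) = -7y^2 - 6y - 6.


Apply the power rule term by term:
  d/dy(-7y^2) = -14y
  d/dy(-6y) = -6
  d/dy(-6) = 0
p'(y) = -14y - 6


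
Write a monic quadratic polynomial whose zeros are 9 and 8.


p(y) = (y - 9)(y - 8)
Expand: y^2 - 17y + 72


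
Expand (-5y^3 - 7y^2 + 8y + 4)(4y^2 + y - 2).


Distribute each term of the first polynomial:
  (-5y^3)(4y^2 + y - 2) = -20y^5 - 5y^4 + 10y^3
  (-7y^2)(4y^2 + y - 2) = -28y^4 - 7y^3 + 14y^2
  (8y)(4y^2 + y - 2) = 32y^3 + 8y^2 - 16y
  (4)(4y^2 + y - 2) = 16y^2 + 4y - 8
Sum: -20y^5 - 33y^4 + 35y^3 + 38y^2 - 12y - 8


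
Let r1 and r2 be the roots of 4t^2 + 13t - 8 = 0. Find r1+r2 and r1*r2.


For at^2+bt+c=0: sum = -b/a, product = c/a.
a=4, b=13, c=-8
Sum = -(13)/4 = -13/4
Product = (-8)/4 = -2


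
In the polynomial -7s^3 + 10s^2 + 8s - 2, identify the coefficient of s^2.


Read off the coefficient of s^2: 10


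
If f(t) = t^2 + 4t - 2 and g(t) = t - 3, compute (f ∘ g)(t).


Substitute g(t) into f:
f(g(t)) = 1*(t - 3)^2 + 4*(t - 3) + (-2)
(t - 3)^2 = t^2 - 6t + 9
Expand and combine: t^2 - 2t - 5


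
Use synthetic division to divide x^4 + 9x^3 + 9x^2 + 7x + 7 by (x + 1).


Synthetic division with c = -1. Coefficients: 1, 9, 9, 7, 7
Bring down 1.
  1 * -1 = -1; -1 + 9 = 8
  8 * -1 = -8; -8 + 9 = 1
  1 * -1 = -1; -1 + 7 = 6
  6 * -1 = -6; -6 + 7 = 1
Quotient: x^3 + 8x^2 + x + 6, Remainder: 1


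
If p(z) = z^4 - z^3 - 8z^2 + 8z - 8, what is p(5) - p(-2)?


p(5) = 332
p(-2) = -32
p(5) - p(-2) = 332 + 32 = 364


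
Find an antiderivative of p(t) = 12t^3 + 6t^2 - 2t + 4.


Reverse power rule on each term:
  ∫ 12t^3 dt = 3t^4
  ∫ 6t^2 dt = 2t^3
  ∫ -2t dt = -t^2
  ∫ 4 dt = 4t
F(t) = 3t^4 + 2t^3 - t^2 + 4t + C


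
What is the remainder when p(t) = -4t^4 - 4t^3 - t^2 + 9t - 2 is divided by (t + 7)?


By the Remainder Theorem, the remainder equals p(-7):
  -4*(-7)^4 = -9604
  -4*(-7)^3 = 1372
  -1*(-7)^2 = -49
  9*(-7)^1 = -63
  constant: -2
Sum: -9604 + 1372 - 49 - 63 - 2 = -8346


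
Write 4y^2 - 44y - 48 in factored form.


Roots satisfy r1 + r2 = -b/a = 11 and r1*r2 = c/a = -12.
So r1 = -1, r2 = 12.
4y^2 - 44y - 48 = 4(y - r1)(y - r2) = 4(y + 1)(y - 12)


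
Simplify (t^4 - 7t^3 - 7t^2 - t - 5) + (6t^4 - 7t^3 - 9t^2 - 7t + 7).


Align terms by degree and add:
  t^4 - 7t^3 - 7t^2 - t - 5
+ 6t^4 - 7t^3 - 9t^2 - 7t + 7
= 7t^4 - 14t^3 - 16t^2 - 8t + 2


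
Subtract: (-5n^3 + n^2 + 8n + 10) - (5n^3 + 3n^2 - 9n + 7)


Distribute the minus sign:
  (-5n^3 + n^2 + 8n + 10)
- (5n^3 + 3n^2 - 9n + 7)
Negate second polynomial: -5n^3 - 3n^2 + 9n - 7
Add: -10n^3 - 2n^2 + 17n + 3


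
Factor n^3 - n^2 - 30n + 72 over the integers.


Try integer roots (divisors of 72). n=-6: p(-6)=0.
Divide out (n + 6): quotient is n^2 - 7n + 12.
Factor the quadratic: (n - 3)(n - 4)
Result: (n + 6)(n - 3)(n - 4)


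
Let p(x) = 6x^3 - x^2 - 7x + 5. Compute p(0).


Using direct substitution:
  6 * (0)^3 = 0
  -1 * (0)^2 = 0
  -7 * (0)^1 = 0
  constant: 5
Sum = 0 + 0 + 0 + 5 = 5


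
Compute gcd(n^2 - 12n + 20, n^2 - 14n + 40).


Factor each:
  n^2 - 12n + 20 = (n - 10)(n - 2)
  n^2 - 14n + 40 = (n - 10)(n - 4)
Common monic factor: n - 10


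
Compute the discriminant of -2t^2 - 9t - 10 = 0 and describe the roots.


D = b^2 - 4ac = (-9)^2 - 4(-2)(-10) = 81 - 80 = 1
Since D > 0: two distinct rational roots


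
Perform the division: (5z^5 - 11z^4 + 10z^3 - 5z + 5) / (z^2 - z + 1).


(5z^5 - 11z^4 + 10z^3 - 5z + 5) / (z^2 - z + 1)
Step 1: 5z^3 * (z^2 - z + 1) = 5z^5 - 5z^4 + 5z^3; subtract.
Step 2: -6z^2 * (z^2 - z + 1) = -6z^4 + 6z^3 - 6z^2; subtract.
Step 3: -z * (z^2 - z + 1) = -z^3 + z^2 - z; subtract.
Step 4: 5 * (z^2 - z + 1) = 5z^2 - 5z + 5; subtract.
Quotient: 5z^3 - 6z^2 - z + 5, Remainder: z


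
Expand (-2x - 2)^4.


Expand (-2x - 2)^4 by repeated multiplication:
  (-2x - 2)^2 = 4x^2 + 8x + 4
  (-2x - 2)^3 = -8x^3 - 24x^2 - 24x - 8
= 16x^4 + 64x^3 + 96x^2 + 64x + 16


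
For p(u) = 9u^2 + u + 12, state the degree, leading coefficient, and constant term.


Highest power of u is 2, with coefficient 9. Constant term is 12.
Degree = 2, leading coefficient = 9, constant term = 12


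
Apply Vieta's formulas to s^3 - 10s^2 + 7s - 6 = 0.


Monic cubic s^3+bs^2+cs+d=0: sum=-b, pairwise sum=c, product=-d.
b=-10, c=7, d=-6
r1+r2+r3 = 10
r1r2+r1r3+r2r3 = 7
r1r2r3 = 6


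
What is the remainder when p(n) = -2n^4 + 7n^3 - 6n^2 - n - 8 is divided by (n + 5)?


By the Remainder Theorem, the remainder equals p(-5):
  -2*(-5)^4 = -1250
  7*(-5)^3 = -875
  -6*(-5)^2 = -150
  -1*(-5)^1 = 5
  constant: -8
Sum: -1250 - 875 - 150 + 5 - 8 = -2278


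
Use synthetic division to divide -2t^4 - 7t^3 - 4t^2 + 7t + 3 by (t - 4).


Synthetic division with c = 4. Coefficients: -2, -7, -4, 7, 3
Bring down -2.
  -2 * 4 = -8; -8 - 7 = -15
  -15 * 4 = -60; -60 - 4 = -64
  -64 * 4 = -256; -256 + 7 = -249
  -249 * 4 = -996; -996 + 3 = -993
Quotient: -2t^3 - 15t^2 - 64t - 249, Remainder: -993


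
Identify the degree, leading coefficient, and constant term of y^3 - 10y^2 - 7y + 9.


Highest power of y is 3, with coefficient 1. Constant term is 9.
Degree = 3, leading coefficient = 1, constant term = 9


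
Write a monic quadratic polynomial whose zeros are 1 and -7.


p(s) = (s - 1)(s + 7)
Expand: s^2 + 6s - 7


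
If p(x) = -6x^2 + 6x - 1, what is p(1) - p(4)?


p(1) = -1
p(4) = -73
p(1) - p(4) = -1 + 73 = 72


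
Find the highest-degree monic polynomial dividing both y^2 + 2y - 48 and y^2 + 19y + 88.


Factor each:
  y^2 + 2y - 48 = (y + 8)(y - 6)
  y^2 + 19y + 88 = (y + 8)(y + 11)
Common monic factor: y + 8


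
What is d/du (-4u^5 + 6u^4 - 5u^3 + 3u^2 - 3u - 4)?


Apply the power rule term by term:
  d/du(-4u^5) = -20u^4
  d/du(6u^4) = 24u^3
  d/du(-5u^3) = -15u^2
  d/du(3u^2) = 6u
  d/du(-3u) = -3
  d/du(-4) = 0
p'(u) = -20u^4 + 24u^3 - 15u^2 + 6u - 3


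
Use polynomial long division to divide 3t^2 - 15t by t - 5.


(3t^2 - 15t) / (t - 5)
Step 1: 3t * (t - 5) = 3t^2 - 15t; subtract.
Step 2: 0 * (t - 5) = 0; subtract.
Quotient: 3t, Remainder: 0


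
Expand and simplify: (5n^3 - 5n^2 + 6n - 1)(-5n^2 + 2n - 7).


Distribute each term of the first polynomial:
  (5n^3)(-5n^2 + 2n - 7) = -25n^5 + 10n^4 - 35n^3
  (-5n^2)(-5n^2 + 2n - 7) = 25n^4 - 10n^3 + 35n^2
  (6n)(-5n^2 + 2n - 7) = -30n^3 + 12n^2 - 42n
  (-1)(-5n^2 + 2n - 7) = 5n^2 - 2n + 7
Sum: -25n^5 + 35n^4 - 75n^3 + 52n^2 - 44n + 7


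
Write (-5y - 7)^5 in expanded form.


Expand (-5y - 7)^5 by repeated multiplication:
  (-5y - 7)^2 = 25y^2 + 70y + 49
  (-5y - 7)^3 = -125y^3 - 525y^2 - 735y - 343
  (-5y - 7)^4 = 625y^4 + 3500y^3 + 7350y^2 + 6860y + 2401
= -3125y^5 - 21875y^4 - 61250y^3 - 85750y^2 - 60025y - 16807


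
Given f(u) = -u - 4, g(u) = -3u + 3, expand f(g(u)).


Substitute g(u) into f:
f(g(u)) = -1*(-3u + 3) + (-4)
Expand and combine: 3u - 7


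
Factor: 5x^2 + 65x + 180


Roots satisfy r1 + r2 = -b/a = -13 and r1*r2 = c/a = 36.
So r1 = -4, r2 = -9.
5x^2 + 65x + 180 = 5(x - r1)(x - r2) = 5(x + 4)(x + 9)


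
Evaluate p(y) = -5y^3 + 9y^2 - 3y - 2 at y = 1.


Using direct substitution:
  -5 * (1)^3 = -5
  9 * (1)^2 = 9
  -3 * (1)^1 = -3
  constant: -2
Sum = -5 + 9 - 3 - 2 = -1


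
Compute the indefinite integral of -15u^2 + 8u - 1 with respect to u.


Reverse power rule on each term:
  ∫ -15u^2 du = -5u^3
  ∫ 8u du = 4u^2
  ∫ -1 du = -u
F(u) = -5u^3 + 4u^2 - u + C


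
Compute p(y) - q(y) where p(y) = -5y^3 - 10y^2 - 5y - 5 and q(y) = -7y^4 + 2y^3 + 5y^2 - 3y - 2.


Distribute the minus sign:
  (-5y^3 - 10y^2 - 5y - 5)
- (-7y^4 + 2y^3 + 5y^2 - 3y - 2)
Negate second polynomial: 7y^4 - 2y^3 - 5y^2 + 3y + 2
Add: 7y^4 - 7y^3 - 15y^2 - 2y - 3


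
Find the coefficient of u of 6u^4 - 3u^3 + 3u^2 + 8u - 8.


Read off the coefficient of u: 8


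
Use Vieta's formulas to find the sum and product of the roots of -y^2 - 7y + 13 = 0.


For ay^2+by+c=0: sum = -b/a, product = c/a.
a=-1, b=-7, c=13
Sum = -(-7)/-1 = -7
Product = (13)/-1 = -13


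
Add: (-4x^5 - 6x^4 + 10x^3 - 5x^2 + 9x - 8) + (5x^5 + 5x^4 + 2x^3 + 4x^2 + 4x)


Align terms by degree and add:
  -4x^5 - 6x^4 + 10x^3 - 5x^2 + 9x - 8
+ 5x^5 + 5x^4 + 2x^3 + 4x^2 + 4x
= x^5 - x^4 + 12x^3 - x^2 + 13x - 8


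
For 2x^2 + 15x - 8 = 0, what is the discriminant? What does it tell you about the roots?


D = b^2 - 4ac = (15)^2 - 4(2)(-8) = 225 + 64 = 289
Since D > 0: two distinct rational roots


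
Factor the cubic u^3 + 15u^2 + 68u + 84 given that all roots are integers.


Try integer roots (divisors of 84). u=-2: p(-2)=0.
Divide out (u + 2): quotient is u^2 + 13u + 42.
Factor the quadratic: (u + 7)(u + 6)
Result: (u + 2)(u + 7)(u + 6)


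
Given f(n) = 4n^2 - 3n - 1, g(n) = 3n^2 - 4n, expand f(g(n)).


Substitute g(n) into f:
f(g(n)) = 4*(3n^2 - 4n)^2 + (-3)*(3n^2 - 4n) + (-1)
(3n^2 - 4n)^2 = 9n^4 - 24n^3 + 16n^2
Expand and combine: 36n^4 - 96n^3 + 55n^2 + 12n - 1


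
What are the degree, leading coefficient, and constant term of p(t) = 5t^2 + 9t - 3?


Highest power of t is 2, with coefficient 5. Constant term is -3.
Degree = 2, leading coefficient = 5, constant term = -3


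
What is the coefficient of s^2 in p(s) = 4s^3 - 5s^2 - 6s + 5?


Read off the coefficient of s^2: -5


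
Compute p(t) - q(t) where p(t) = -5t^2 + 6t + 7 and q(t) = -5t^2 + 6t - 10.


Distribute the minus sign:
  (-5t^2 + 6t + 7)
- (-5t^2 + 6t - 10)
Negate second polynomial: 5t^2 - 6t + 10
Add: 17


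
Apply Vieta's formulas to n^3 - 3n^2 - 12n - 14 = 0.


Monic cubic n^3+bn^2+cn+d=0: sum=-b, pairwise sum=c, product=-d.
b=-3, c=-12, d=-14
r1+r2+r3 = 3
r1r2+r1r3+r2r3 = -12
r1r2r3 = 14


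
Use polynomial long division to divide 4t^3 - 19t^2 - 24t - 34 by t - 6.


(4t^3 - 19t^2 - 24t - 34) / (t - 6)
Step 1: 4t^2 * (t - 6) = 4t^3 - 24t^2; subtract.
Step 2: 5t * (t - 6) = 5t^2 - 30t; subtract.
Step 3: 6 * (t - 6) = 6t - 36; subtract.
Quotient: 4t^2 + 5t + 6, Remainder: 2


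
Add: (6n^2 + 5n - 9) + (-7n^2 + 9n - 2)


Align terms by degree and add:
  6n^2 + 5n - 9
  -7n^2 + 9n - 2
= -n^2 + 14n - 11


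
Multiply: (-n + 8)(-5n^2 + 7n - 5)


Distribute each term of the first polynomial:
  (-n)(-5n^2 + 7n - 5) = 5n^3 - 7n^2 + 5n
  (8)(-5n^2 + 7n - 5) = -40n^2 + 56n - 40
Sum: 5n^3 - 47n^2 + 61n - 40


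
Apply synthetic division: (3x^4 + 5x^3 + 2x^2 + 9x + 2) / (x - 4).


Synthetic division with c = 4. Coefficients: 3, 5, 2, 9, 2
Bring down 3.
  3 * 4 = 12; 12 + 5 = 17
  17 * 4 = 68; 68 + 2 = 70
  70 * 4 = 280; 280 + 9 = 289
  289 * 4 = 1156; 1156 + 2 = 1158
Quotient: 3x^3 + 17x^2 + 70x + 289, Remainder: 1158


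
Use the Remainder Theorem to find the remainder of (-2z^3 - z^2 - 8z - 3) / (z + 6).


By the Remainder Theorem, the remainder equals p(-6):
  -2*(-6)^3 = 432
  -1*(-6)^2 = -36
  -8*(-6)^1 = 48
  constant: -3
Sum: 432 - 36 + 48 - 3 = 441


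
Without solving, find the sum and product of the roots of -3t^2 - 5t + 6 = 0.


For at^2+bt+c=0: sum = -b/a, product = c/a.
a=-3, b=-5, c=6
Sum = -(-5)/-3 = -5/3
Product = (6)/-3 = -2


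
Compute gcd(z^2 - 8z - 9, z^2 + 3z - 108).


Factor each:
  z^2 - 8z - 9 = (z - 9)(z + 1)
  z^2 + 3z - 108 = (z - 9)(z + 12)
Common monic factor: z - 9


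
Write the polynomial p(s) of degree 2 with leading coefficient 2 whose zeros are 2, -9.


p(s) = 2(s - 2)(s + 9)
Expand: 2s^2 + 14s - 36


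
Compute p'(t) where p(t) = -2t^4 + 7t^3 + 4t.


Apply the power rule term by term:
  d/dt(-2t^4) = -8t^3
  d/dt(7t^3) = 21t^2
  d/dt(4t) = 4
p'(t) = -8t^3 + 21t^2 + 4


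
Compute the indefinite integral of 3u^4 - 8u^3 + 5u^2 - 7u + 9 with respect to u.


Reverse power rule on each term:
  ∫ 3u^4 du = (3/5)u^5
  ∫ -8u^3 du = -2u^4
  ∫ 5u^2 du = (5/3)u^3
  ∫ -7u du = -(7/2)u^2
  ∫ 9 du = 9u
F(u) = (3/5)u^5 - 2u^4 + (5/3)u^3 - (7/2)u^2 + 9u + C


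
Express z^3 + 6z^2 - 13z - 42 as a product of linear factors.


Try integer roots (divisors of -42). z=3: p(3)=0.
Divide out (z - 3): quotient is z^2 + 9z + 14.
Factor the quadratic: (z + 2)(z + 7)
Result: (z - 3)(z + 2)(z + 7)


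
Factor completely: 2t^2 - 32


Roots satisfy r1 + r2 = -b/a = 0 and r1*r2 = c/a = -16.
So r1 = -4, r2 = 4.
2t^2 - 32 = 2(t - r1)(t - r2) = 2(t + 4)(t - 4)


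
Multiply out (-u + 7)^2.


Expand (-u + 7)^2 by repeated multiplication:
= u^2 - 14u + 49


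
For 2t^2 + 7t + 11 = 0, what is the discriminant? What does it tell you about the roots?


D = b^2 - 4ac = (7)^2 - 4(2)(11) = 49 - 88 = -39
Since D < 0: two complex conjugate roots (no real roots)


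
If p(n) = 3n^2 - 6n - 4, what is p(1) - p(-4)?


p(1) = -7
p(-4) = 68
p(1) - p(-4) = -7 - 68 = -75


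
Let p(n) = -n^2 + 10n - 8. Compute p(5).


Using direct substitution:
  -1 * (5)^2 = -25
  10 * (5)^1 = 50
  constant: -8
Sum = -25 + 50 - 8 = 17


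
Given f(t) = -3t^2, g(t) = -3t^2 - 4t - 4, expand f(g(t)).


Substitute g(t) into f:
f(g(t)) = -3*(-3t^2 - 4t - 4)^2
(-3t^2 - 4t - 4)^2 = 9t^4 + 24t^3 + 40t^2 + 32t + 16
Expand and combine: -27t^4 - 72t^3 - 120t^2 - 96t - 48


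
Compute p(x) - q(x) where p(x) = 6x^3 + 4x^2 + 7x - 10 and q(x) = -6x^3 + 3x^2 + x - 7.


Distribute the minus sign:
  (6x^3 + 4x^2 + 7x - 10)
- (-6x^3 + 3x^2 + x - 7)
Negate second polynomial: 6x^3 - 3x^2 - x + 7
Add: 12x^3 + x^2 + 6x - 3


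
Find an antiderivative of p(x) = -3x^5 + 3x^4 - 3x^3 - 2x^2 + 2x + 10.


Reverse power rule on each term:
  ∫ -3x^5 dx = -(1/2)x^6
  ∫ 3x^4 dx = (3/5)x^5
  ∫ -3x^3 dx = -(3/4)x^4
  ∫ -2x^2 dx = -(2/3)x^3
  ∫ 2x dx = x^2
  ∫ 10 dx = 10x
F(x) = -(1/2)x^6 + (3/5)x^5 - (3/4)x^4 - (2/3)x^3 + x^2 + 10x + C


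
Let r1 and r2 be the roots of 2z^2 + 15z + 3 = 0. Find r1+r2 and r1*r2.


For az^2+bz+c=0: sum = -b/a, product = c/a.
a=2, b=15, c=3
Sum = -(15)/2 = -15/2
Product = (3)/2 = 3/2


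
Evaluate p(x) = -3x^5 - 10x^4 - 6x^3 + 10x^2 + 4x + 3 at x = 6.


Using direct substitution:
  -3 * (6)^5 = -23328
  -10 * (6)^4 = -12960
  -6 * (6)^3 = -1296
  10 * (6)^2 = 360
  4 * (6)^1 = 24
  constant: 3
Sum = -23328 - 12960 - 1296 + 360 + 24 + 3 = -37197


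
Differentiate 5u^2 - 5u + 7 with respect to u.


Apply the power rule term by term:
  d/du(5u^2) = 10u
  d/du(-5u) = -5
  d/du(7) = 0
p'(u) = 10u - 5


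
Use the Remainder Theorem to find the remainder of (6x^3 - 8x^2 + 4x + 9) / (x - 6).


By the Remainder Theorem, the remainder equals p(6):
  6*(6)^3 = 1296
  -8*(6)^2 = -288
  4*(6)^1 = 24
  constant: 9
Sum: 1296 - 288 + 24 + 9 = 1041


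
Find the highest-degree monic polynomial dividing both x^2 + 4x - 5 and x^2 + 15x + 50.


Factor each:
  x^2 + 4x - 5 = (x + 5)(x - 1)
  x^2 + 15x + 50 = (x + 5)(x + 10)
Common monic factor: x + 5


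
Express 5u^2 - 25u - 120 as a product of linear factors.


Roots satisfy r1 + r2 = -b/a = 5 and r1*r2 = c/a = -24.
So r1 = -3, r2 = 8.
5u^2 - 25u - 120 = 5(u - r1)(u - r2) = 5(u + 3)(u - 8)


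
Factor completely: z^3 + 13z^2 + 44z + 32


Try integer roots (divisors of 32). z=-4: p(-4)=0.
Divide out (z + 4): quotient is z^2 + 9z + 8.
Factor the quadratic: (z + 1)(z + 8)
Result: (z + 4)(z + 1)(z + 8)


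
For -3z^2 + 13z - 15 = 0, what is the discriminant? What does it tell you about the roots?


D = b^2 - 4ac = (13)^2 - 4(-3)(-15) = 169 - 180 = -11
Since D < 0: two complex conjugate roots (no real roots)


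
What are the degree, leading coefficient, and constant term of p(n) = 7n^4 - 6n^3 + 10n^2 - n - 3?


Highest power of n is 4, with coefficient 7. Constant term is -3.
Degree = 4, leading coefficient = 7, constant term = -3


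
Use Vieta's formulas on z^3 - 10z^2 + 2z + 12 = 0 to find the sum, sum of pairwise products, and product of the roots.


Monic cubic z^3+bz^2+cz+d=0: sum=-b, pairwise sum=c, product=-d.
b=-10, c=2, d=12
r1+r2+r3 = 10
r1r2+r1r3+r2r3 = 2
r1r2r3 = -12


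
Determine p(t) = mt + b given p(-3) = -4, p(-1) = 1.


p(t) = mt + b. Using p(-3)=-4, p(-1)=1:
m = (-4 - 1)/(-3 + 1) = -5/-2 = 5/2
b = -4 - m*(-3) = -4 + 15/2 = 7/2
p(t) = (5/2)t + (7/2)


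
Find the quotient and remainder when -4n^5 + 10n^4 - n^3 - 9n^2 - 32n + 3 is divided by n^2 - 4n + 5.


(-4n^5 + 10n^4 - n^3 - 9n^2 - 32n + 3) / (n^2 - 4n + 5)
Step 1: -4n^3 * (n^2 - 4n + 5) = -4n^5 + 16n^4 - 20n^3; subtract.
Step 2: -6n^2 * (n^2 - 4n + 5) = -6n^4 + 24n^3 - 30n^2; subtract.
Step 3: -5n * (n^2 - 4n + 5) = -5n^3 + 20n^2 - 25n; subtract.
Step 4: 1 * (n^2 - 4n + 5) = n^2 - 4n + 5; subtract.
Quotient: -4n^3 - 6n^2 - 5n + 1, Remainder: -3n - 2


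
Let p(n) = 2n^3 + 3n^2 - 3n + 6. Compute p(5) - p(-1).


p(5) = 316
p(-1) = 10
p(5) - p(-1) = 316 - 10 = 306


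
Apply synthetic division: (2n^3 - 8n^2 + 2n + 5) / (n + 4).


Synthetic division with c = -4. Coefficients: 2, -8, 2, 5
Bring down 2.
  2 * -4 = -8; -8 - 8 = -16
  -16 * -4 = 64; 64 + 2 = 66
  66 * -4 = -264; -264 + 5 = -259
Quotient: 2n^2 - 16n + 66, Remainder: -259


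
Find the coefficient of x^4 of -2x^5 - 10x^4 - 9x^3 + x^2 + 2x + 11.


Read off the coefficient of x^4: -10


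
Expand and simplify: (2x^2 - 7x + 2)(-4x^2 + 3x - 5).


Distribute each term of the first polynomial:
  (2x^2)(-4x^2 + 3x - 5) = -8x^4 + 6x^3 - 10x^2
  (-7x)(-4x^2 + 3x - 5) = 28x^3 - 21x^2 + 35x
  (2)(-4x^2 + 3x - 5) = -8x^2 + 6x - 10
Sum: -8x^4 + 34x^3 - 39x^2 + 41x - 10


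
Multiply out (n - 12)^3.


Expand (n - 12)^3 by repeated multiplication:
  (n - 12)^2 = n^2 - 24n + 144
= n^3 - 36n^2 + 432n - 1728


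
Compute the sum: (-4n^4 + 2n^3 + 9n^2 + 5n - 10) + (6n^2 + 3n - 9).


Align terms by degree and add:
  -4n^4 + 2n^3 + 9n^2 + 5n - 10
+ 6n^2 + 3n - 9
= -4n^4 + 2n^3 + 15n^2 + 8n - 19


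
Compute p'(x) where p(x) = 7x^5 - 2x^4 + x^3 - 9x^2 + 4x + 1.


Apply the power rule term by term:
  d/dx(7x^5) = 35x^4
  d/dx(-2x^4) = -8x^3
  d/dx(x^3) = 3x^2
  d/dx(-9x^2) = -18x
  d/dx(4x) = 4
  d/dx(1) = 0
p'(x) = 35x^4 - 8x^3 + 3x^2 - 18x + 4


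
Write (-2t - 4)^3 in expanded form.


Expand (-2t - 4)^3 by repeated multiplication:
  (-2t - 4)^2 = 4t^2 + 16t + 16
= -8t^3 - 48t^2 - 96t - 64


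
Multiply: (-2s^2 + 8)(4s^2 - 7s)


Distribute each term of the first polynomial:
  (-2s^2)(4s^2 - 7s) = -8s^4 + 14s^3
  (8)(4s^2 - 7s) = 32s^2 - 56s
Sum: -8s^4 + 14s^3 + 32s^2 - 56s


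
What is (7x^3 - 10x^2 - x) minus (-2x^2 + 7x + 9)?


Distribute the minus sign:
  (7x^3 - 10x^2 - x)
- (-2x^2 + 7x + 9)
Negate second polynomial: 2x^2 - 7x - 9
Add: 7x^3 - 8x^2 - 8x - 9


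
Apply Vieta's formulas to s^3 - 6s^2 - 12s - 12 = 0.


Monic cubic s^3+bs^2+cs+d=0: sum=-b, pairwise sum=c, product=-d.
b=-6, c=-12, d=-12
r1+r2+r3 = 6
r1r2+r1r3+r2r3 = -12
r1r2r3 = 12


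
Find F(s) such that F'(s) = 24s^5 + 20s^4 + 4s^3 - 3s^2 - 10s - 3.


Reverse power rule on each term:
  ∫ 24s^5 ds = 4s^6
  ∫ 20s^4 ds = 4s^5
  ∫ 4s^3 ds = s^4
  ∫ -3s^2 ds = -s^3
  ∫ -10s ds = -5s^2
  ∫ -3 ds = -3s
F(s) = 4s^6 + 4s^5 + s^4 - s^3 - 5s^2 - 3s + C


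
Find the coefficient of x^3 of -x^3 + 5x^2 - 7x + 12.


Read off the coefficient of x^3: -1


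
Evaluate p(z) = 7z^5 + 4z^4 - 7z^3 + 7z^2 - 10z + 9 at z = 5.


Using direct substitution:
  7 * (5)^5 = 21875
  4 * (5)^4 = 2500
  -7 * (5)^3 = -875
  7 * (5)^2 = 175
  -10 * (5)^1 = -50
  constant: 9
Sum = 21875 + 2500 - 875 + 175 - 50 + 9 = 23634


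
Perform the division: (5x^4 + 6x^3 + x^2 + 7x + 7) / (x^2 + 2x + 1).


(5x^4 + 6x^3 + x^2 + 7x + 7) / (x^2 + 2x + 1)
Step 1: 5x^2 * (x^2 + 2x + 1) = 5x^4 + 10x^3 + 5x^2; subtract.
Step 2: -4x * (x^2 + 2x + 1) = -4x^3 - 8x^2 - 4x; subtract.
Step 3: 4 * (x^2 + 2x + 1) = 4x^2 + 8x + 4; subtract.
Quotient: 5x^2 - 4x + 4, Remainder: 3x + 3


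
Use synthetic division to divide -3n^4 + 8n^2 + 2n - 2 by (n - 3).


Synthetic division with c = 3. Coefficients: -3, 0, 8, 2, -2
Bring down -3.
  -3 * 3 = -9; -9 + 0 = -9
  -9 * 3 = -27; -27 + 8 = -19
  -19 * 3 = -57; -57 + 2 = -55
  -55 * 3 = -165; -165 - 2 = -167
Quotient: -3n^3 - 9n^2 - 19n - 55, Remainder: -167


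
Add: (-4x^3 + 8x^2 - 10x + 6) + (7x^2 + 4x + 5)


Align terms by degree and add:
  -4x^3 + 8x^2 - 10x + 6
+ 7x^2 + 4x + 5
= -4x^3 + 15x^2 - 6x + 11


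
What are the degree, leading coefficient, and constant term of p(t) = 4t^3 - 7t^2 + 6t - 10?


Highest power of t is 3, with coefficient 4. Constant term is -10.
Degree = 3, leading coefficient = 4, constant term = -10


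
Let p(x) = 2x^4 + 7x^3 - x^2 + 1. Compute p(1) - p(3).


p(1) = 9
p(3) = 343
p(1) - p(3) = 9 - 343 = -334


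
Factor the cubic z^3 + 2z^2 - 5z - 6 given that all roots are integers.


Try integer roots (divisors of -6). z=-1: p(-1)=0.
Divide out (z + 1): quotient is z^2 + z - 6.
Factor the quadratic: (z + 3)(z - 2)
Result: (z + 1)(z + 3)(z - 2)
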